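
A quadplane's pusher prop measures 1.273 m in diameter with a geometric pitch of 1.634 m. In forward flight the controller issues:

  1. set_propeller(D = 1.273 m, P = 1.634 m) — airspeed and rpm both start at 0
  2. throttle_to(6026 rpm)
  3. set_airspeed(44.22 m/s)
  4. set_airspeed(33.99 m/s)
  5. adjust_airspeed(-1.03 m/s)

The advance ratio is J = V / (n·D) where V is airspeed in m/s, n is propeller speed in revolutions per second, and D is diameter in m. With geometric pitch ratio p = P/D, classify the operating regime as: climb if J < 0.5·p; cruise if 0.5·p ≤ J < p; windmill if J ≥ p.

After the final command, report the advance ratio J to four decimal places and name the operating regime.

set_propeller: D = 1.273 m, P = 1.634 m (p = P/D = 1.283582); state ← (V=0, rpm=0)
throttle_to(6026): rpm ← 6026
set_airspeed(44.22): V ← 44.22 m/s
set_airspeed(33.99): V ← 33.99 m/s
adjust_airspeed(-1.03): V ← 33.99 -1.03 = 32.96 m/s
final state: V = 32.96 m/s, rpm = 6026 → n = rpm/60 = 100.433333 rev/s
J = V / (n·D) = 32.96 / (100.433333 × 1.273) = 0.257799
regime bands: climb J<0.6418 | cruise [0.6418, 1.2836) | windmill J≥1.2836
J = 0.2578 → climb

J = 0.2578, regime = climb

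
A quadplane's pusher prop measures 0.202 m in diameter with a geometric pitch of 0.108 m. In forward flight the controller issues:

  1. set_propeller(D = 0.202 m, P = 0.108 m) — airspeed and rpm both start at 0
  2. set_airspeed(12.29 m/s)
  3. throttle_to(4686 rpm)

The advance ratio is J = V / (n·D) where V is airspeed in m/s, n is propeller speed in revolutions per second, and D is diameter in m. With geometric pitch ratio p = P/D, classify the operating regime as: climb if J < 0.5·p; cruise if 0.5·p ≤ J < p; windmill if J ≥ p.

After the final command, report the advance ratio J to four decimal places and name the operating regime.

J = 0.7790, regime = windmill

set_propeller: D = 0.202 m, P = 0.108 m (p = P/D = 0.534653); state ← (V=0, rpm=0)
set_airspeed(12.29): V ← 12.29 m/s
throttle_to(4686): rpm ← 4686
final state: V = 12.29 m/s, rpm = 4686 → n = rpm/60 = 78.100000 rev/s
J = V / (n·D) = 12.29 / (78.100000 × 0.202) = 0.779022
regime bands: climb J<0.2673 | cruise [0.2673, 0.5347) | windmill J≥0.5347
J = 0.7790 → windmill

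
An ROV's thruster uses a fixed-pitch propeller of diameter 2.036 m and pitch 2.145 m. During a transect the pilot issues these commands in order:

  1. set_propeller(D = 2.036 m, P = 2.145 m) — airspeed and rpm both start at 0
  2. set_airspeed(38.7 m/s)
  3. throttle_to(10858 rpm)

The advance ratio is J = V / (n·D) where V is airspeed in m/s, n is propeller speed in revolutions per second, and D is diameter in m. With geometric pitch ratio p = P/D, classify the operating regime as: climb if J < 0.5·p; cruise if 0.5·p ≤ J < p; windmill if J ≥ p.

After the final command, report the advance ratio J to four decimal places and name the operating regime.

set_propeller: D = 2.036 m, P = 2.145 m (p = P/D = 1.053536); state ← (V=0, rpm=0)
set_airspeed(38.7): V ← 38.7 m/s
throttle_to(10858): rpm ← 10858
final state: V = 38.7 m/s, rpm = 10858 → n = rpm/60 = 180.966667 rev/s
J = V / (n·D) = 38.7 / (180.966667 × 2.036) = 0.105035
regime bands: climb J<0.5268 | cruise [0.5268, 1.0535) | windmill J≥1.0535
J = 0.1050 → climb

J = 0.1050, regime = climb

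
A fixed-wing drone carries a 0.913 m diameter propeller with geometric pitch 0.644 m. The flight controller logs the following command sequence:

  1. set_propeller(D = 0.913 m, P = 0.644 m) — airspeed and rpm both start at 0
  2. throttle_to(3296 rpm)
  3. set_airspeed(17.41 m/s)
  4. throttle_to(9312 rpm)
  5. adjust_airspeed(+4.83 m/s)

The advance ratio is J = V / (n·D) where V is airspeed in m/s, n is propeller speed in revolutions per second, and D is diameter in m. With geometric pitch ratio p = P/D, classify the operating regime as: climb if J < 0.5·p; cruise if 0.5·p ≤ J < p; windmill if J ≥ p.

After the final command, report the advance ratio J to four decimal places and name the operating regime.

set_propeller: D = 0.913 m, P = 0.644 m (p = P/D = 0.705367); state ← (V=0, rpm=0)
throttle_to(3296): rpm ← 3296
set_airspeed(17.41): V ← 17.41 m/s
throttle_to(9312): rpm ← 9312
adjust_airspeed(+4.83): V ← 17.41 +4.83 = 22.24 m/s
final state: V = 22.24 m/s, rpm = 9312 → n = rpm/60 = 155.200000 rev/s
J = V / (n·D) = 22.24 / (155.200000 × 0.913) = 0.156954
regime bands: climb J<0.3527 | cruise [0.3527, 0.7054) | windmill J≥0.7054
J = 0.1570 → climb

J = 0.1570, regime = climb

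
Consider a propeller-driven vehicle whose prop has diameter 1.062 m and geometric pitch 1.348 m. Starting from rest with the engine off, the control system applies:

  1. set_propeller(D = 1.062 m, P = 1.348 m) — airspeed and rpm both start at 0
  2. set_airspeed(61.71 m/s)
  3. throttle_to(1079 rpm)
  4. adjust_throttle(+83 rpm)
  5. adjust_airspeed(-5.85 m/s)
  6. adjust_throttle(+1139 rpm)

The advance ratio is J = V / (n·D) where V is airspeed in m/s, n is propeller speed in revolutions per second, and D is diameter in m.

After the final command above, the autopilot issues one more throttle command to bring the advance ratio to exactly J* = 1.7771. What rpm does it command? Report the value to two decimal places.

set_propeller: D = 1.062 m, P = 1.348 m (p = P/D = 1.269303); state ← (V=0, rpm=0)
set_airspeed(61.71): V ← 61.71 m/s
throttle_to(1079): rpm ← 1079
adjust_throttle(+83): rpm ← 1079 +83 = 1162
adjust_airspeed(-5.85): V ← 61.71 -5.85 = 55.86 m/s
adjust_throttle(+1139): rpm ← 1162 +1139 = 2301
final state: V = 55.86 m/s, rpm = 2301 → n = rpm/60 = 38.350000 rev/s
target J* = 1.7771; solve J* = V/(n·D) for n: n = V/(J*·D) = 55.86/(1.7771 × 1.062) = 29.598149 rev/s
rpm = 60·n = 1775.888922

rpm = 1775.89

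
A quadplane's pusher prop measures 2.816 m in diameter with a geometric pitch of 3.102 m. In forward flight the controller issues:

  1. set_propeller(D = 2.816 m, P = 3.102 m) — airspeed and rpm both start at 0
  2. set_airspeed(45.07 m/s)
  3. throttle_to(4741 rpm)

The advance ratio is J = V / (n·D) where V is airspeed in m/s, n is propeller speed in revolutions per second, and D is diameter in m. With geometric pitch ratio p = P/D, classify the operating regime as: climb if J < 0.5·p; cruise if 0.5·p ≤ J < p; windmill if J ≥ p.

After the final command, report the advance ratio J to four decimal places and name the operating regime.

J = 0.2026, regime = climb

set_propeller: D = 2.816 m, P = 3.102 m (p = P/D = 1.101562); state ← (V=0, rpm=0)
set_airspeed(45.07): V ← 45.07 m/s
throttle_to(4741): rpm ← 4741
final state: V = 45.07 m/s, rpm = 4741 → n = rpm/60 = 79.016667 rev/s
J = V / (n·D) = 45.07 / (79.016667 × 2.816) = 0.202552
regime bands: climb J<0.5508 | cruise [0.5508, 1.1016) | windmill J≥1.1016
J = 0.2026 → climb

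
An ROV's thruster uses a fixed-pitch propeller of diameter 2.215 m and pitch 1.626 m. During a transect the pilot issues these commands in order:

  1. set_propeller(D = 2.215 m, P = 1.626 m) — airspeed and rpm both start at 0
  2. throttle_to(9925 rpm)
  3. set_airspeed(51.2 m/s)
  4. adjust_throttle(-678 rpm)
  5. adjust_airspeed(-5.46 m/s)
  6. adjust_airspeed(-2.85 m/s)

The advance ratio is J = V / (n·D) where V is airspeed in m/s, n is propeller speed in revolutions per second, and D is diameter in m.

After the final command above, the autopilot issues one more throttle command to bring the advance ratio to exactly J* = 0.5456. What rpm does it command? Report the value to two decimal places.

set_propeller: D = 2.215 m, P = 1.626 m (p = P/D = 0.734086); state ← (V=0, rpm=0)
throttle_to(9925): rpm ← 9925
set_airspeed(51.2): V ← 51.2 m/s
adjust_throttle(-678): rpm ← 9925 -678 = 9247
adjust_airspeed(-5.46): V ← 51.2 -5.46 = 45.74 m/s
adjust_airspeed(-2.85): V ← 45.74 -2.85 = 42.89 m/s
final state: V = 42.89 m/s, rpm = 9247 → n = rpm/60 = 154.116667 rev/s
target J* = 0.5456; solve J* = V/(n·D) for n: n = V/(J*·D) = 42.89/(0.5456 × 2.215) = 35.490160 rev/s
rpm = 60·n = 2129.409584

rpm = 2129.41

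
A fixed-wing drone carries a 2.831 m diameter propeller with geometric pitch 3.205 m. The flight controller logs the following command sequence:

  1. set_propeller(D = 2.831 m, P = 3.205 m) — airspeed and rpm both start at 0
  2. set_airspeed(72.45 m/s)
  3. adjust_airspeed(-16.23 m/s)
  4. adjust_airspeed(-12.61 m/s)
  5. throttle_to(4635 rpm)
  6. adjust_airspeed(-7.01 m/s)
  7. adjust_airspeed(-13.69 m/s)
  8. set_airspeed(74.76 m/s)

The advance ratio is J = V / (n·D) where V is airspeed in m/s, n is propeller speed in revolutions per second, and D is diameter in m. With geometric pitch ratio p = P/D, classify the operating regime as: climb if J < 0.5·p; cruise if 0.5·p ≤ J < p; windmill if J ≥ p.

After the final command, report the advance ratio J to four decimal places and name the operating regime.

J = 0.3418, regime = climb

set_propeller: D = 2.831 m, P = 3.205 m (p = P/D = 1.132109); state ← (V=0, rpm=0)
set_airspeed(72.45): V ← 72.45 m/s
adjust_airspeed(-16.23): V ← 72.45 -16.23 = 56.22 m/s
adjust_airspeed(-12.61): V ← 56.22 -12.61 = 43.61 m/s
throttle_to(4635): rpm ← 4635
adjust_airspeed(-7.01): V ← 43.61 -7.01 = 36.6 m/s
adjust_airspeed(-13.69): V ← 36.6 -13.69 = 22.91 m/s
set_airspeed(74.76): V ← 74.76 m/s
final state: V = 74.76 m/s, rpm = 4635 → n = rpm/60 = 77.250000 rev/s
J = V / (n·D) = 74.76 / (77.250000 × 2.831) = 0.341846
regime bands: climb J<0.5661 | cruise [0.5661, 1.1321) | windmill J≥1.1321
J = 0.3418 → climb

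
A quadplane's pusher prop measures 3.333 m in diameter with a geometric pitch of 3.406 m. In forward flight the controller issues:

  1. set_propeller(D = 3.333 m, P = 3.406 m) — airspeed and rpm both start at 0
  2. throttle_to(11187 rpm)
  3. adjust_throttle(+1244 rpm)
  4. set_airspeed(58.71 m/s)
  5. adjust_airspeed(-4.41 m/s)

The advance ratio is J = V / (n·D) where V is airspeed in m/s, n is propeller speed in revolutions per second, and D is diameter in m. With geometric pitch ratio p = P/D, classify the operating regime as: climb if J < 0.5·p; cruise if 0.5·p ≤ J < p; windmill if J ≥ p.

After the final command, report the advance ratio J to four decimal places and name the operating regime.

set_propeller: D = 3.333 m, P = 3.406 m (p = P/D = 1.021902); state ← (V=0, rpm=0)
throttle_to(11187): rpm ← 11187
adjust_throttle(+1244): rpm ← 11187 +1244 = 12431
set_airspeed(58.71): V ← 58.71 m/s
adjust_airspeed(-4.41): V ← 58.71 -4.41 = 54.3 m/s
final state: V = 54.3 m/s, rpm = 12431 → n = rpm/60 = 207.183333 rev/s
J = V / (n·D) = 54.3 / (207.183333 × 3.333) = 0.078634
regime bands: climb J<0.5110 | cruise [0.5110, 1.0219) | windmill J≥1.0219
J = 0.0786 → climb

J = 0.0786, regime = climb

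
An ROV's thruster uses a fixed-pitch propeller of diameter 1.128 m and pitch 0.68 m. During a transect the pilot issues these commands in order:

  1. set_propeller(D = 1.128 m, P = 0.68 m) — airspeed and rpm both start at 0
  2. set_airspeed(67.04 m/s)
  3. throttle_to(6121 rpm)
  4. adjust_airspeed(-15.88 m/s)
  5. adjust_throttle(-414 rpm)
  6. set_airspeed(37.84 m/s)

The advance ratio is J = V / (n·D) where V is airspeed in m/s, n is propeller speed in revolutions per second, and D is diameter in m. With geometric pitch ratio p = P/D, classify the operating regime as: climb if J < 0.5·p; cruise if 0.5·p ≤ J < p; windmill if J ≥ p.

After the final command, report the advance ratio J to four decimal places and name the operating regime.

J = 0.3527, regime = cruise

set_propeller: D = 1.128 m, P = 0.68 m (p = P/D = 0.602837); state ← (V=0, rpm=0)
set_airspeed(67.04): V ← 67.04 m/s
throttle_to(6121): rpm ← 6121
adjust_airspeed(-15.88): V ← 67.04 -15.88 = 51.16 m/s
adjust_throttle(-414): rpm ← 6121 -414 = 5707
set_airspeed(37.84): V ← 37.84 m/s
final state: V = 37.84 m/s, rpm = 5707 → n = rpm/60 = 95.116667 rev/s
J = V / (n·D) = 37.84 / (95.116667 × 1.128) = 0.352684
regime bands: climb J<0.3014 | cruise [0.3014, 0.6028) | windmill J≥0.6028
J = 0.3527 → cruise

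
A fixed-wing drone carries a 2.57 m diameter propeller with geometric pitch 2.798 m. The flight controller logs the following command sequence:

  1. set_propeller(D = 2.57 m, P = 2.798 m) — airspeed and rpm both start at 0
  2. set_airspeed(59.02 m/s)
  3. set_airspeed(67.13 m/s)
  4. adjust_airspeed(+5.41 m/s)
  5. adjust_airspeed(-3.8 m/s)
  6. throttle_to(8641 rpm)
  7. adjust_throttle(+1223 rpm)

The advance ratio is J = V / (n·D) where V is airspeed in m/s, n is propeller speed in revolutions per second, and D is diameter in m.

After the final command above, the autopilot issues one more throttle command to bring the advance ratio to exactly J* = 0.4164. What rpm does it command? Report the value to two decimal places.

rpm = 3854.05

set_propeller: D = 2.57 m, P = 2.798 m (p = P/D = 1.088716); state ← (V=0, rpm=0)
set_airspeed(59.02): V ← 59.02 m/s
set_airspeed(67.13): V ← 67.13 m/s
adjust_airspeed(+5.41): V ← 67.13 +5.41 = 72.54 m/s
adjust_airspeed(-3.8): V ← 72.54 -3.8 = 68.74 m/s
throttle_to(8641): rpm ← 8641
adjust_throttle(+1223): rpm ← 8641 +1223 = 9864
final state: V = 68.74 m/s, rpm = 9864 → n = rpm/60 = 164.400000 rev/s
target J* = 0.4164; solve J* = V/(n·D) for n: n = V/(J*·D) = 68.74/(0.4164 × 2.57) = 64.234106 rev/s
rpm = 60·n = 3854.046356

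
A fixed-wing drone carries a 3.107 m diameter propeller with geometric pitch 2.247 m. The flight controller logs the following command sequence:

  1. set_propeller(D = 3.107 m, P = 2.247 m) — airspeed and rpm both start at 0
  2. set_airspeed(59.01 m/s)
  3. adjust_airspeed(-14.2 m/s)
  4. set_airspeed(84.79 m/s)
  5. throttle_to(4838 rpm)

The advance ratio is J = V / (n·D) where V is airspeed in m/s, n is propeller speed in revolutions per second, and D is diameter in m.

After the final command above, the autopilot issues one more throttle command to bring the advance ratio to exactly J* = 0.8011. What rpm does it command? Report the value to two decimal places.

set_propeller: D = 3.107 m, P = 2.247 m (p = P/D = 0.723206); state ← (V=0, rpm=0)
set_airspeed(59.01): V ← 59.01 m/s
adjust_airspeed(-14.2): V ← 59.01 -14.2 = 44.81 m/s
set_airspeed(84.79): V ← 84.79 m/s
throttle_to(4838): rpm ← 4838
final state: V = 84.79 m/s, rpm = 4838 → n = rpm/60 = 80.633333 rev/s
target J* = 0.8011; solve J* = V/(n·D) for n: n = V/(J*·D) = 84.79/(0.8011 × 3.107) = 34.065648 rev/s
rpm = 60·n = 2043.938860

rpm = 2043.94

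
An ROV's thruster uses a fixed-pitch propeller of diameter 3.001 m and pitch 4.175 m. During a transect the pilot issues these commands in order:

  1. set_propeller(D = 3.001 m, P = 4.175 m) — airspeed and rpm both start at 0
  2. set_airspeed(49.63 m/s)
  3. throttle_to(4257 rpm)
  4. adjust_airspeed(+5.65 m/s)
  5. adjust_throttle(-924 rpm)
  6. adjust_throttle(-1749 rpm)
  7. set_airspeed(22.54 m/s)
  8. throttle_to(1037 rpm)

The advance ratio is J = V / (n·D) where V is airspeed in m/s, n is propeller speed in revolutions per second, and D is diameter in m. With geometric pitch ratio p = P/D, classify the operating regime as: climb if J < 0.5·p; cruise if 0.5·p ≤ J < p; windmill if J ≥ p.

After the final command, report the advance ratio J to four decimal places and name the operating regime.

J = 0.4346, regime = climb

set_propeller: D = 3.001 m, P = 4.175 m (p = P/D = 1.391203); state ← (V=0, rpm=0)
set_airspeed(49.63): V ← 49.63 m/s
throttle_to(4257): rpm ← 4257
adjust_airspeed(+5.65): V ← 49.63 +5.65 = 55.28 m/s
adjust_throttle(-924): rpm ← 4257 -924 = 3333
adjust_throttle(-1749): rpm ← 3333 -1749 = 1584
set_airspeed(22.54): V ← 22.54 m/s
throttle_to(1037): rpm ← 1037
final state: V = 22.54 m/s, rpm = 1037 → n = rpm/60 = 17.283333 rev/s
J = V / (n·D) = 22.54 / (17.283333 × 3.001) = 0.434571
regime bands: climb J<0.6956 | cruise [0.6956, 1.3912) | windmill J≥1.3912
J = 0.4346 → climb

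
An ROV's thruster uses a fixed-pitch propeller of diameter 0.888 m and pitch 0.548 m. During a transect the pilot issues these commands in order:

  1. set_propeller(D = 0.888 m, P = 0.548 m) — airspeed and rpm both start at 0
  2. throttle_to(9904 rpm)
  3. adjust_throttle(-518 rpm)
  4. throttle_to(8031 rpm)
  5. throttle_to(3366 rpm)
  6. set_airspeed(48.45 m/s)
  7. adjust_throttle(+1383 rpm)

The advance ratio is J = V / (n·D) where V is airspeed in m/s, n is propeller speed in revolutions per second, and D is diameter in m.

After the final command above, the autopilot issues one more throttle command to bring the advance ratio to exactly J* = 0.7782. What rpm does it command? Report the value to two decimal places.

rpm = 4206.69

set_propeller: D = 0.888 m, P = 0.548 m (p = P/D = 0.617117); state ← (V=0, rpm=0)
throttle_to(9904): rpm ← 9904
adjust_throttle(-518): rpm ← 9904 -518 = 9386
throttle_to(8031): rpm ← 8031
throttle_to(3366): rpm ← 3366
set_airspeed(48.45): V ← 48.45 m/s
adjust_throttle(+1383): rpm ← 3366 +1383 = 4749
final state: V = 48.45 m/s, rpm = 4749 → n = rpm/60 = 79.150000 rev/s
target J* = 0.7782; solve J* = V/(n·D) for n: n = V/(J*·D) = 48.45/(0.7782 × 0.888) = 70.111553 rev/s
rpm = 60·n = 4206.693201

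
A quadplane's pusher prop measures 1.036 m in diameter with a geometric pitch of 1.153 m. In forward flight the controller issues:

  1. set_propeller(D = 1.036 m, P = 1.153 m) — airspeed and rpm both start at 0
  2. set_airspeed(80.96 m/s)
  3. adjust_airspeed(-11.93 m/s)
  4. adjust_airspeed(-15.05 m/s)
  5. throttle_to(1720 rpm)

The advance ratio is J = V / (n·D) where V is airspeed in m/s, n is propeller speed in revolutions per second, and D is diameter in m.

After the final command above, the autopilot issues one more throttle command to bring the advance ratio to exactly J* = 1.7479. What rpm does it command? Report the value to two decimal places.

set_propeller: D = 1.036 m, P = 1.153 m (p = P/D = 1.112934); state ← (V=0, rpm=0)
set_airspeed(80.96): V ← 80.96 m/s
adjust_airspeed(-11.93): V ← 80.96 -11.93 = 69.03 m/s
adjust_airspeed(-15.05): V ← 69.03 -15.05 = 53.98 m/s
throttle_to(1720): rpm ← 1720
final state: V = 53.98 m/s, rpm = 1720 → n = rpm/60 = 28.666667 rev/s
target J* = 1.7479; solve J* = V/(n·D) for n: n = V/(J*·D) = 53.98/(1.7479 × 1.036) = 29.809627 rev/s
rpm = 60·n = 1788.577622

rpm = 1788.58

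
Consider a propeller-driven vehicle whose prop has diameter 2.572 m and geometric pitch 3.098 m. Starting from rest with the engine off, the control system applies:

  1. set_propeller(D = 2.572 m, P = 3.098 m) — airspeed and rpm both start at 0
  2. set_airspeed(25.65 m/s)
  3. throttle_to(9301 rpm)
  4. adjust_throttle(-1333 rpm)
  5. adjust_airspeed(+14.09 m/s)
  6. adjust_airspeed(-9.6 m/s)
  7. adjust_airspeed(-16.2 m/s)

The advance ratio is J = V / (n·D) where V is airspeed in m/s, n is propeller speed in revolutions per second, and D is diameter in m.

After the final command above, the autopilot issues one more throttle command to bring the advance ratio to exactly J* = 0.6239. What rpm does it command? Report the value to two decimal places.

set_propeller: D = 2.572 m, P = 3.098 m (p = P/D = 1.204510); state ← (V=0, rpm=0)
set_airspeed(25.65): V ← 25.65 m/s
throttle_to(9301): rpm ← 9301
adjust_throttle(-1333): rpm ← 9301 -1333 = 7968
adjust_airspeed(+14.09): V ← 25.65 +14.09 = 39.74 m/s
adjust_airspeed(-9.6): V ← 39.74 -9.6 = 30.14 m/s
adjust_airspeed(-16.2): V ← 30.14 -16.2 = 13.94 m/s
final state: V = 13.94 m/s, rpm = 7968 → n = rpm/60 = 132.800000 rev/s
target J* = 0.6239; solve J* = V/(n·D) for n: n = V/(J*·D) = 13.94/(0.6239 × 2.572) = 8.687140 rev/s
rpm = 60·n = 521.228404

rpm = 521.23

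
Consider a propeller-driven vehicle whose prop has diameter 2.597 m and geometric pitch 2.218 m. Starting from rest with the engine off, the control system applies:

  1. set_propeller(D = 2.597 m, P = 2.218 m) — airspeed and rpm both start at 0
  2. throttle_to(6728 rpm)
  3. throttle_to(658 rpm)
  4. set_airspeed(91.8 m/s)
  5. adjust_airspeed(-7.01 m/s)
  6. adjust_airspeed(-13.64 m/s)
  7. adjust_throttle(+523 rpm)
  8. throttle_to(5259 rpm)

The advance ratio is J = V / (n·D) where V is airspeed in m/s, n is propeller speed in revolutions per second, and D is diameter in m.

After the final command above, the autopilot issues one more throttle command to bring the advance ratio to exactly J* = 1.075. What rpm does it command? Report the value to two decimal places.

rpm = 1529.13

set_propeller: D = 2.597 m, P = 2.218 m (p = P/D = 0.854062); state ← (V=0, rpm=0)
throttle_to(6728): rpm ← 6728
throttle_to(658): rpm ← 658
set_airspeed(91.8): V ← 91.8 m/s
adjust_airspeed(-7.01): V ← 91.8 -7.01 = 84.79 m/s
adjust_airspeed(-13.64): V ← 84.79 -13.64 = 71.15 m/s
adjust_throttle(+523): rpm ← 658 +523 = 1181
throttle_to(5259): rpm ← 5259
final state: V = 71.15 m/s, rpm = 5259 → n = rpm/60 = 87.650000 rev/s
target J* = 1.075; solve J* = V/(n·D) for n: n = V/(J*·D) = 71.15/(1.075 × 2.597) = 25.485578 rev/s
rpm = 60·n = 1529.134690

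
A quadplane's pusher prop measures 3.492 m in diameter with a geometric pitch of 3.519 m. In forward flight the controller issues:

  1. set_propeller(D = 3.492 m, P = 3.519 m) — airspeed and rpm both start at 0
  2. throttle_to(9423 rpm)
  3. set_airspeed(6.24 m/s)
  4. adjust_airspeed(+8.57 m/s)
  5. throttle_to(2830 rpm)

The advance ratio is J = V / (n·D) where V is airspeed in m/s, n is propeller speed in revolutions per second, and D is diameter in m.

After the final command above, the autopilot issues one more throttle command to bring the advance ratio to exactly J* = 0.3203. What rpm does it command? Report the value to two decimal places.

rpm = 794.47

set_propeller: D = 3.492 m, P = 3.519 m (p = P/D = 1.007732); state ← (V=0, rpm=0)
throttle_to(9423): rpm ← 9423
set_airspeed(6.24): V ← 6.24 m/s
adjust_airspeed(+8.57): V ← 6.24 +8.57 = 14.81 m/s
throttle_to(2830): rpm ← 2830
final state: V = 14.81 m/s, rpm = 2830 → n = rpm/60 = 47.166667 rev/s
target J* = 0.3203; solve J* = V/(n·D) for n: n = V/(J*·D) = 14.81/(0.3203 × 3.492) = 13.241094 rev/s
rpm = 60·n = 794.465670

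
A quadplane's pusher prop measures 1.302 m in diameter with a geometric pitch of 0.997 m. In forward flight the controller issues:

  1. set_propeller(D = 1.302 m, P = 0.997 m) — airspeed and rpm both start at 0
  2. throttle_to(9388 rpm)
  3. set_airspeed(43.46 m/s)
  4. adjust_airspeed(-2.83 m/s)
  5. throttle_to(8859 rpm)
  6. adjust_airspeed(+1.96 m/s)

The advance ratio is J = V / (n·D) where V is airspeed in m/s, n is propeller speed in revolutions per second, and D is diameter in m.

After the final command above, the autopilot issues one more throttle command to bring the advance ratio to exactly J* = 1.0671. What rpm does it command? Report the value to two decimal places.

rpm = 1839.26

set_propeller: D = 1.302 m, P = 0.997 m (p = P/D = 0.765745); state ← (V=0, rpm=0)
throttle_to(9388): rpm ← 9388
set_airspeed(43.46): V ← 43.46 m/s
adjust_airspeed(-2.83): V ← 43.46 -2.83 = 40.63 m/s
throttle_to(8859): rpm ← 8859
adjust_airspeed(+1.96): V ← 40.63 +1.96 = 42.59 m/s
final state: V = 42.59 m/s, rpm = 8859 → n = rpm/60 = 147.650000 rev/s
target J* = 1.0671; solve J* = V/(n·D) for n: n = V/(J*·D) = 42.59/(1.0671 × 1.302) = 30.654309 rev/s
rpm = 60·n = 1839.258562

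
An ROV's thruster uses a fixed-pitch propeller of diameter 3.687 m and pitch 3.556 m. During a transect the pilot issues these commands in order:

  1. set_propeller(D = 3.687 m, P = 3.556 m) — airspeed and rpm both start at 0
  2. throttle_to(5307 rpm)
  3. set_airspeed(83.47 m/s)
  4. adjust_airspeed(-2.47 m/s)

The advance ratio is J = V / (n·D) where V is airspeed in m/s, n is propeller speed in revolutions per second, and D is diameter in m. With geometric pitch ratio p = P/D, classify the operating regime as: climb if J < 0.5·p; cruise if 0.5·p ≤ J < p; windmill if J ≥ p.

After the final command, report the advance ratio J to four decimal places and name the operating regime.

J = 0.2484, regime = climb

set_propeller: D = 3.687 m, P = 3.556 m (p = P/D = 0.964470); state ← (V=0, rpm=0)
throttle_to(5307): rpm ← 5307
set_airspeed(83.47): V ← 83.47 m/s
adjust_airspeed(-2.47): V ← 83.47 -2.47 = 81 m/s
final state: V = 81 m/s, rpm = 5307 → n = rpm/60 = 88.450000 rev/s
J = V / (n·D) = 81 / (88.450000 × 3.687) = 0.248379
regime bands: climb J<0.4822 | cruise [0.4822, 0.9645) | windmill J≥0.9645
J = 0.2484 → climb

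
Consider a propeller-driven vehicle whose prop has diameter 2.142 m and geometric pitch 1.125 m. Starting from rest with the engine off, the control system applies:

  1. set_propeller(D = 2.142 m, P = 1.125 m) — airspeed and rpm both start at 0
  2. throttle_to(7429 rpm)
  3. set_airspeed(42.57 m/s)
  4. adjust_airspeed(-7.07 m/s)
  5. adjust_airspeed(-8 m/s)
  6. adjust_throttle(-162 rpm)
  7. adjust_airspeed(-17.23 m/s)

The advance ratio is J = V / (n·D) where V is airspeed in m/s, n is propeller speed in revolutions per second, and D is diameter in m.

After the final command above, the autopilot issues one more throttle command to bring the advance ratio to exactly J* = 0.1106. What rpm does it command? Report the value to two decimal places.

set_propeller: D = 2.142 m, P = 1.125 m (p = P/D = 0.525210); state ← (V=0, rpm=0)
throttle_to(7429): rpm ← 7429
set_airspeed(42.57): V ← 42.57 m/s
adjust_airspeed(-7.07): V ← 42.57 -7.07 = 35.5 m/s
adjust_airspeed(-8): V ← 35.5 -8 = 27.5 m/s
adjust_throttle(-162): rpm ← 7429 -162 = 7267
adjust_airspeed(-17.23): V ← 27.5 -17.23 = 10.27 m/s
final state: V = 10.27 m/s, rpm = 7267 → n = rpm/60 = 121.116667 rev/s
target J* = 0.1106; solve J* = V/(n·D) for n: n = V/(J*·D) = 10.27/(0.1106 × 2.142) = 43.350674 rev/s
rpm = 60·n = 2601.040416

rpm = 2601.04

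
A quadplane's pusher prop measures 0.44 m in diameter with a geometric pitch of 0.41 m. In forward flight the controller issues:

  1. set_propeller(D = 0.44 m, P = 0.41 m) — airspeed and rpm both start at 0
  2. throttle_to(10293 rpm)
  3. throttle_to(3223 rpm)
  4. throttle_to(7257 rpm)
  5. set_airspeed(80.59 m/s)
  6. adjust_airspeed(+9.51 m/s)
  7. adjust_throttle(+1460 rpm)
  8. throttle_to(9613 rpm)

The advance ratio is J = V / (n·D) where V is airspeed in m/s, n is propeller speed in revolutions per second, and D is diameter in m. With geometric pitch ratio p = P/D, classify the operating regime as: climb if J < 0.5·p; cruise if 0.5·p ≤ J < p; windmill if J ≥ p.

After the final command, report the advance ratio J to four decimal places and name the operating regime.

set_propeller: D = 0.44 m, P = 0.41 m (p = P/D = 0.931818); state ← (V=0, rpm=0)
throttle_to(10293): rpm ← 10293
throttle_to(3223): rpm ← 3223
throttle_to(7257): rpm ← 7257
set_airspeed(80.59): V ← 80.59 m/s
adjust_airspeed(+9.51): V ← 80.59 +9.51 = 90.1 m/s
adjust_throttle(+1460): rpm ← 7257 +1460 = 8717
throttle_to(9613): rpm ← 9613
final state: V = 90.1 m/s, rpm = 9613 → n = rpm/60 = 160.216667 rev/s
J = V / (n·D) = 90.1 / (160.216667 × 0.44) = 1.278099
regime bands: climb J<0.4659 | cruise [0.4659, 0.9318) | windmill J≥0.9318
J = 1.2781 → windmill

J = 1.2781, regime = windmill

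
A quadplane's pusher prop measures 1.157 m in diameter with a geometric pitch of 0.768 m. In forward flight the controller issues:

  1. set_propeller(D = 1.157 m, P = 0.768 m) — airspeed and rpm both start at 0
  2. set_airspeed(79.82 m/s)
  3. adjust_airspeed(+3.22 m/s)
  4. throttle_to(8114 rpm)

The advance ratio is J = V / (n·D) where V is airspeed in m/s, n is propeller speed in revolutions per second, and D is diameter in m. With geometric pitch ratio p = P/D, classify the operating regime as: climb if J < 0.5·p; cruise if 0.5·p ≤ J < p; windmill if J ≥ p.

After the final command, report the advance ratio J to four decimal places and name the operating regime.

J = 0.5307, regime = cruise

set_propeller: D = 1.157 m, P = 0.768 m (p = P/D = 0.663786); state ← (V=0, rpm=0)
set_airspeed(79.82): V ← 79.82 m/s
adjust_airspeed(+3.22): V ← 79.82 +3.22 = 83.04 m/s
throttle_to(8114): rpm ← 8114
final state: V = 83.04 m/s, rpm = 8114 → n = rpm/60 = 135.233333 rev/s
J = V / (n·D) = 83.04 / (135.233333 × 1.157) = 0.530726
regime bands: climb J<0.3319 | cruise [0.3319, 0.6638) | windmill J≥0.6638
J = 0.5307 → cruise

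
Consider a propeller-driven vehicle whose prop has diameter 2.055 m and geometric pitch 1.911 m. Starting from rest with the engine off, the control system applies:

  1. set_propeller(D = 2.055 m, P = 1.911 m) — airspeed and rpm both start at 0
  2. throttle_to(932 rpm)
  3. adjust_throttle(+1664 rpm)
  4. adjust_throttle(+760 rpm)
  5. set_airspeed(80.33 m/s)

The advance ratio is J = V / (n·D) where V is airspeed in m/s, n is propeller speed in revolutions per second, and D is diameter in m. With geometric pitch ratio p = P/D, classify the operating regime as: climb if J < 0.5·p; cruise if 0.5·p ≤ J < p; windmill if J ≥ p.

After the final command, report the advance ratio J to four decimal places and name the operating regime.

J = 0.6989, regime = cruise

set_propeller: D = 2.055 m, P = 1.911 m (p = P/D = 0.929927); state ← (V=0, rpm=0)
throttle_to(932): rpm ← 932
adjust_throttle(+1664): rpm ← 932 +1664 = 2596
adjust_throttle(+760): rpm ← 2596 +760 = 3356
set_airspeed(80.33): V ← 80.33 m/s
final state: V = 80.33 m/s, rpm = 3356 → n = rpm/60 = 55.933333 rev/s
J = V / (n·D) = 80.33 / (55.933333 × 2.055) = 0.698868
regime bands: climb J<0.4650 | cruise [0.4650, 0.9299) | windmill J≥0.9299
J = 0.6989 → cruise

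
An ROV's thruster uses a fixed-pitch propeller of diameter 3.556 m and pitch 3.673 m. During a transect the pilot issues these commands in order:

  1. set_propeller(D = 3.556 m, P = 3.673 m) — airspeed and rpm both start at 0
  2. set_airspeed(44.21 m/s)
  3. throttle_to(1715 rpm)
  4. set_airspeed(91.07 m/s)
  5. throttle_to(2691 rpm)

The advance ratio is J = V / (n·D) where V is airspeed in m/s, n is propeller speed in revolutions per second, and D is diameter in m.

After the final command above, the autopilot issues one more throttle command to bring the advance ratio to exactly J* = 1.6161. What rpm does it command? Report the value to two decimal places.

set_propeller: D = 3.556 m, P = 3.673 m (p = P/D = 1.032902); state ← (V=0, rpm=0)
set_airspeed(44.21): V ← 44.21 m/s
throttle_to(1715): rpm ← 1715
set_airspeed(91.07): V ← 91.07 m/s
throttle_to(2691): rpm ← 2691
final state: V = 91.07 m/s, rpm = 2691 → n = rpm/60 = 44.850000 rev/s
target J* = 1.6161; solve J* = V/(n·D) for n: n = V/(J*·D) = 91.07/(1.6161 × 3.556) = 15.846938 rev/s
rpm = 60·n = 950.816270

rpm = 950.82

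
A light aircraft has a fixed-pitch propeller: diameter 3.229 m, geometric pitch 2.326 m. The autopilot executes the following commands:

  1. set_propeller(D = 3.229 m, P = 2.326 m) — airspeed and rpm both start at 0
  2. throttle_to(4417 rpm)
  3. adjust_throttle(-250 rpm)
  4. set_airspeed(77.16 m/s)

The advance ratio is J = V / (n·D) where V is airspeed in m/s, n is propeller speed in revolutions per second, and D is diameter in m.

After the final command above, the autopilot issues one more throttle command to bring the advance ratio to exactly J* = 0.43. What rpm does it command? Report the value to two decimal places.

rpm = 3334.32

set_propeller: D = 3.229 m, P = 2.326 m (p = P/D = 0.720347); state ← (V=0, rpm=0)
throttle_to(4417): rpm ← 4417
adjust_throttle(-250): rpm ← 4417 -250 = 4167
set_airspeed(77.16): V ← 77.16 m/s
final state: V = 77.16 m/s, rpm = 4167 → n = rpm/60 = 69.450000 rev/s
target J* = 0.43; solve J* = V/(n·D) for n: n = V/(J*·D) = 77.16/(0.43 × 3.229) = 55.571961 rev/s
rpm = 60·n = 3334.317630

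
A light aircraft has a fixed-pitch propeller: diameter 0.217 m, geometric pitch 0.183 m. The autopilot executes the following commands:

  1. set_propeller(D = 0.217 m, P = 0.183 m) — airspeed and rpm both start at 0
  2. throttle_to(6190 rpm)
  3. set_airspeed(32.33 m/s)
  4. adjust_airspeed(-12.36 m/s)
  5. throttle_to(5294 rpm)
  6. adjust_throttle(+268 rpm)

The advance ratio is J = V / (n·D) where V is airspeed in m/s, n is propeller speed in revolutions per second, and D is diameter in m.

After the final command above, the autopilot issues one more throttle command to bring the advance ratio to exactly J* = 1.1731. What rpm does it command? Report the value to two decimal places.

rpm = 4706.90

set_propeller: D = 0.217 m, P = 0.183 m (p = P/D = 0.843318); state ← (V=0, rpm=0)
throttle_to(6190): rpm ← 6190
set_airspeed(32.33): V ← 32.33 m/s
adjust_airspeed(-12.36): V ← 32.33 -12.36 = 19.97 m/s
throttle_to(5294): rpm ← 5294
adjust_throttle(+268): rpm ← 5294 +268 = 5562
final state: V = 19.97 m/s, rpm = 5562 → n = rpm/60 = 92.700000 rev/s
target J* = 1.1731; solve J* = V/(n·D) for n: n = V/(J*·D) = 19.97/(1.1731 × 0.217) = 78.448257 rev/s
rpm = 60·n = 4706.895394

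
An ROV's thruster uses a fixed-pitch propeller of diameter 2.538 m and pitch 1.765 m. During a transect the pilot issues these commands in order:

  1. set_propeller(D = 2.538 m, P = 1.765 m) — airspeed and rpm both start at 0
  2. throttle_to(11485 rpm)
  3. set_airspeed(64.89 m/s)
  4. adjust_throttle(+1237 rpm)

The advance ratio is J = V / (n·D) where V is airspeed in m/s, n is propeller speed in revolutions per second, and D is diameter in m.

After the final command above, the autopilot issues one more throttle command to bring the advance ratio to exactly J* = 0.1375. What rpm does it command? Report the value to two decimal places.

rpm = 11156.67

set_propeller: D = 2.538 m, P = 1.765 m (p = P/D = 0.695429); state ← (V=0, rpm=0)
throttle_to(11485): rpm ← 11485
set_airspeed(64.89): V ← 64.89 m/s
adjust_throttle(+1237): rpm ← 11485 +1237 = 12722
final state: V = 64.89 m/s, rpm = 12722 → n = rpm/60 = 212.033333 rev/s
target J* = 0.1375; solve J* = V/(n·D) for n: n = V/(J*·D) = 64.89/(0.1375 × 2.538) = 185.944552 rev/s
rpm = 60·n = 11156.673114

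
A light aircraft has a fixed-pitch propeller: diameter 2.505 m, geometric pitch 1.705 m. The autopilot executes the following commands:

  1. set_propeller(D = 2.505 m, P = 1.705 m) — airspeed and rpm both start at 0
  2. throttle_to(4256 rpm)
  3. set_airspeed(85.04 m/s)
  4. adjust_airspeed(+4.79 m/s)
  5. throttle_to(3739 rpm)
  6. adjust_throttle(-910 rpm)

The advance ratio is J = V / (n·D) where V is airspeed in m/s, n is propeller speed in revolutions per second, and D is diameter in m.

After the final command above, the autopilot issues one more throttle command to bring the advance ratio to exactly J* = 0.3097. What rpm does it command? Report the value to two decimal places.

set_propeller: D = 2.505 m, P = 1.705 m (p = P/D = 0.680639); state ← (V=0, rpm=0)
throttle_to(4256): rpm ← 4256
set_airspeed(85.04): V ← 85.04 m/s
adjust_airspeed(+4.79): V ← 85.04 +4.79 = 89.83 m/s
throttle_to(3739): rpm ← 3739
adjust_throttle(-910): rpm ← 3739 -910 = 2829
final state: V = 89.83 m/s, rpm = 2829 → n = rpm/60 = 47.150000 rev/s
target J* = 0.3097; solve J* = V/(n·D) for n: n = V/(J*·D) = 89.83/(0.3097 × 2.505) = 115.790376 rev/s
rpm = 60·n = 6947.422559

rpm = 6947.42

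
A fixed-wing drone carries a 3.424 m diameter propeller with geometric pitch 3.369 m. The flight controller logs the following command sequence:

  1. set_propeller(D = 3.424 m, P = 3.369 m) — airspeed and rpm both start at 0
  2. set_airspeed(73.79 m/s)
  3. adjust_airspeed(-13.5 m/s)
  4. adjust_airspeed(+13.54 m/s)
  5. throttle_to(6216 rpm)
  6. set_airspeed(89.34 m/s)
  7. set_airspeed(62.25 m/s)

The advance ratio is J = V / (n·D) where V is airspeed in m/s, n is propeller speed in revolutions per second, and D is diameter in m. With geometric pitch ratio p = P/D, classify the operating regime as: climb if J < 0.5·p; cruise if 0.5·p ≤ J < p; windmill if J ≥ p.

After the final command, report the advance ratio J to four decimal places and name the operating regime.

set_propeller: D = 3.424 m, P = 3.369 m (p = P/D = 0.983937); state ← (V=0, rpm=0)
set_airspeed(73.79): V ← 73.79 m/s
adjust_airspeed(-13.5): V ← 73.79 -13.5 = 60.29 m/s
adjust_airspeed(+13.54): V ← 60.29 +13.54 = 73.83 m/s
throttle_to(6216): rpm ← 6216
set_airspeed(89.34): V ← 89.34 m/s
set_airspeed(62.25): V ← 62.25 m/s
final state: V = 62.25 m/s, rpm = 6216 → n = rpm/60 = 103.600000 rev/s
J = V / (n·D) = 62.25 / (103.600000 × 3.424) = 0.175487
regime bands: climb J<0.4920 | cruise [0.4920, 0.9839) | windmill J≥0.9839
J = 0.1755 → climb

J = 0.1755, regime = climb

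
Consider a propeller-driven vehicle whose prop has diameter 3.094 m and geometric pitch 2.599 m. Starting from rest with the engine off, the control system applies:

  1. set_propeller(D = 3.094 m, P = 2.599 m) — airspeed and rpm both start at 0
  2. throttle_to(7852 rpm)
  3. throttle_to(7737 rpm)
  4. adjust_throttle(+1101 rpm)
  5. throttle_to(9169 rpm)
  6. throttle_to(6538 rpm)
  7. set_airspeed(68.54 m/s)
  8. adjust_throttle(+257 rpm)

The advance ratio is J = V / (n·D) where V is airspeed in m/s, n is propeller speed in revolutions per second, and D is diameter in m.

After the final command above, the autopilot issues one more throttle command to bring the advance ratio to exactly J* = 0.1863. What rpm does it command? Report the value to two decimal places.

rpm = 7134.48

set_propeller: D = 3.094 m, P = 2.599 m (p = P/D = 0.840013); state ← (V=0, rpm=0)
throttle_to(7852): rpm ← 7852
throttle_to(7737): rpm ← 7737
adjust_throttle(+1101): rpm ← 7737 +1101 = 8838
throttle_to(9169): rpm ← 9169
throttle_to(6538): rpm ← 6538
set_airspeed(68.54): V ← 68.54 m/s
adjust_throttle(+257): rpm ← 6538 +257 = 6795
final state: V = 68.54 m/s, rpm = 6795 → n = rpm/60 = 113.250000 rev/s
target J* = 0.1863; solve J* = V/(n·D) for n: n = V/(J*·D) = 68.54/(0.1863 × 3.094) = 118.907962 rev/s
rpm = 60·n = 7134.477723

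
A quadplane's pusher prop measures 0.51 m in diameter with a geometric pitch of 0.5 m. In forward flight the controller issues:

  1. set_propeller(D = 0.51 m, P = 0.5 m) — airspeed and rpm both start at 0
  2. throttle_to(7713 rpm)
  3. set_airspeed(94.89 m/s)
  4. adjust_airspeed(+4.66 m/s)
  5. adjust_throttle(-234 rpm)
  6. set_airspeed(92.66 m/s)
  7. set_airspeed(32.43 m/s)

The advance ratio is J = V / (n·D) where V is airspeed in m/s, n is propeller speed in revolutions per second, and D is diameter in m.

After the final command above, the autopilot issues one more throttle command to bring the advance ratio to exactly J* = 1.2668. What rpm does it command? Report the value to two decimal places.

set_propeller: D = 0.51 m, P = 0.5 m (p = P/D = 0.980392); state ← (V=0, rpm=0)
throttle_to(7713): rpm ← 7713
set_airspeed(94.89): V ← 94.89 m/s
adjust_airspeed(+4.66): V ← 94.89 +4.66 = 99.55 m/s
adjust_throttle(-234): rpm ← 7713 -234 = 7479
set_airspeed(92.66): V ← 92.66 m/s
set_airspeed(32.43): V ← 32.43 m/s
final state: V = 32.43 m/s, rpm = 7479 → n = rpm/60 = 124.650000 rev/s
target J* = 1.2668; solve J* = V/(n·D) for n: n = V/(J*·D) = 32.43/(1.2668 × 0.51) = 50.195955 rev/s
rpm = 60·n = 3011.757276

rpm = 3011.76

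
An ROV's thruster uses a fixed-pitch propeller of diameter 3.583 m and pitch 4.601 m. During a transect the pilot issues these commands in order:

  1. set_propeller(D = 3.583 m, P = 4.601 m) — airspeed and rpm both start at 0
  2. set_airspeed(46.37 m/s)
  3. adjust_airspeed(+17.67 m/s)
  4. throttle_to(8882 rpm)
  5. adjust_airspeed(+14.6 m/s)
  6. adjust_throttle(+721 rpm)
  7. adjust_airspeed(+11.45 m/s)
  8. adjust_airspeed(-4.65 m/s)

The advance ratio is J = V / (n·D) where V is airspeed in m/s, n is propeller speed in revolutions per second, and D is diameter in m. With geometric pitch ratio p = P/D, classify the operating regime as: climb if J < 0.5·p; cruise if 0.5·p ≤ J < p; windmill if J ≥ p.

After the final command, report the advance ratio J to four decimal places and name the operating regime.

J = 0.1490, regime = climb

set_propeller: D = 3.583 m, P = 4.601 m (p = P/D = 1.284119); state ← (V=0, rpm=0)
set_airspeed(46.37): V ← 46.37 m/s
adjust_airspeed(+17.67): V ← 46.37 +17.67 = 64.04 m/s
throttle_to(8882): rpm ← 8882
adjust_airspeed(+14.6): V ← 64.04 +14.6 = 78.64 m/s
adjust_throttle(+721): rpm ← 8882 +721 = 9603
adjust_airspeed(+11.45): V ← 78.64 +11.45 = 90.09 m/s
adjust_airspeed(-4.65): V ← 90.09 -4.65 = 85.44 m/s
final state: V = 85.44 m/s, rpm = 9603 → n = rpm/60 = 160.050000 rev/s
J = V / (n·D) = 85.44 / (160.050000 × 3.583) = 0.148991
regime bands: climb J<0.6421 | cruise [0.6421, 1.2841) | windmill J≥1.2841
J = 0.1490 → climb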